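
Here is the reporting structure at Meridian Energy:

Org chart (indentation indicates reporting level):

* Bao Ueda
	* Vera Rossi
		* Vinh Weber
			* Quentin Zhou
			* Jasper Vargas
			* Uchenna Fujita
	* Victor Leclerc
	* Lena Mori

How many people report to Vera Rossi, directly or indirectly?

Vera Rossi directly manages Vinh Weber. Under Vinh Weber: Uchenna Fujita, Jasper Vargas, Quentin Zhou (3). That's 4 in total.

4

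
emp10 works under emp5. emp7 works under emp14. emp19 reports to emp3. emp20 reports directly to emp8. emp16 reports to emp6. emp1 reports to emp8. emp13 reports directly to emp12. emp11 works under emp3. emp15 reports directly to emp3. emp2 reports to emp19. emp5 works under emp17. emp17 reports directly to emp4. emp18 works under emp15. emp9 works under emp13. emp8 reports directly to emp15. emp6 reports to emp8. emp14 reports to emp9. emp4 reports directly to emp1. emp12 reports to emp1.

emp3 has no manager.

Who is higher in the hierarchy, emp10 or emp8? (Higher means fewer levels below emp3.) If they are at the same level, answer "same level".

emp8

emp10 is 7 levels below emp3; emp8 is 2. emp8 is higher.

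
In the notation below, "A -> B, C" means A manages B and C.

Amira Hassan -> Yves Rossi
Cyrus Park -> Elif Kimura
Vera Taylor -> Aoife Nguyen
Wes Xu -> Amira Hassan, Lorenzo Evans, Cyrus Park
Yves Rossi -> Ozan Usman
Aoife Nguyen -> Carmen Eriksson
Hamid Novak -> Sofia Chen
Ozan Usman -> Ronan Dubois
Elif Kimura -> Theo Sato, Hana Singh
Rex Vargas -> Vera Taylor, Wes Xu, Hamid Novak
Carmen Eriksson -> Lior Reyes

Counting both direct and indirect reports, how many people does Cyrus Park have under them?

3

Cyrus Park directly manages Elif Kimura. Under Elif Kimura: Hana Singh, Theo Sato (2). That's 3 in total.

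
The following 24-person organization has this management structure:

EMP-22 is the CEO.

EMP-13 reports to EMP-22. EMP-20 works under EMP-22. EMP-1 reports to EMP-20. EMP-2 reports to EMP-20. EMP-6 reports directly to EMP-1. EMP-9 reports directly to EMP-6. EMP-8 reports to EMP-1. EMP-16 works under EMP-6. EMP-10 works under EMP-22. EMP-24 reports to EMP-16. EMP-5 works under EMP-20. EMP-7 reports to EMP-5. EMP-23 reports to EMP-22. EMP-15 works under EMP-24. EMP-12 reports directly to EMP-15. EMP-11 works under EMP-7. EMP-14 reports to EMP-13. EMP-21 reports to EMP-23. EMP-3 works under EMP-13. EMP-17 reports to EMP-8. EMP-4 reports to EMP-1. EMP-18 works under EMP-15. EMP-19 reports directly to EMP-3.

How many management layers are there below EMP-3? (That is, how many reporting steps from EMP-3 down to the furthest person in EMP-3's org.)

1

The longest chain under EMP-3 runs EMP-3 → EMP-19, which is 1 level below EMP-3.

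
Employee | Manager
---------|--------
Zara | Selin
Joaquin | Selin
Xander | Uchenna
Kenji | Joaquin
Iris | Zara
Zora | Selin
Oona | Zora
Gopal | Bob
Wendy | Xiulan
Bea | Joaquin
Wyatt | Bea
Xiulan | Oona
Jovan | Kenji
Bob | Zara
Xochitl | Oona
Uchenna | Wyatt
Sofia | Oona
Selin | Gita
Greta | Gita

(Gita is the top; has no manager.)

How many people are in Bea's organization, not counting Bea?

Bea directly manages Wyatt. Under Wyatt: Uchenna, Xander (2). That's 3 in total.

3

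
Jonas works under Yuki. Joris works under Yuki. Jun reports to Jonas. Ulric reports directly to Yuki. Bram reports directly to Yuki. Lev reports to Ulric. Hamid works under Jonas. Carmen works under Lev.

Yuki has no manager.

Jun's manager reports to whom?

Jun reports to Jonas, and Jonas reports to Yuki. So Jun's skip-level manager is Yuki.

Yuki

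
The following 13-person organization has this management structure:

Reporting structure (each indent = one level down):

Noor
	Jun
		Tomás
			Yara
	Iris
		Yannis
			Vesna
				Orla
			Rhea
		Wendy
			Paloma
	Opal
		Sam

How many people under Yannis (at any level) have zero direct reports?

The people in Yannis's organization with no one reporting to them are Rhea, Orla. That is 2.

2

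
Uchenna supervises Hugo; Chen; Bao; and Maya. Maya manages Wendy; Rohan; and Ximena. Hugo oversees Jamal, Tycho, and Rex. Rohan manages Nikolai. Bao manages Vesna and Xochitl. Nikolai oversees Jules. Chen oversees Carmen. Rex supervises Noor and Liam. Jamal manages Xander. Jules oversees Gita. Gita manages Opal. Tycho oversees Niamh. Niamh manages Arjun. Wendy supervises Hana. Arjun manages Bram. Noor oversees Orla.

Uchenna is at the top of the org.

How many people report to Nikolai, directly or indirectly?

3

Nikolai directly manages Jules. Under Jules: Gita, Opal (2). That's 3 in total.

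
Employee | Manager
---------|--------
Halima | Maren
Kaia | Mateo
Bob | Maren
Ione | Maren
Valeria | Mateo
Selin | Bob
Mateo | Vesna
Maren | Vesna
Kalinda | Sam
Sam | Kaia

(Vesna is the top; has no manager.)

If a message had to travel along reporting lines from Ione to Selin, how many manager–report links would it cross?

Ione is 1 level below Maren, and Selin is 2 levels below Maren (their lowest common manager). The shortest path runs up from Ione to Maren and back down to Selin: 1 + 2 = 3 links.

3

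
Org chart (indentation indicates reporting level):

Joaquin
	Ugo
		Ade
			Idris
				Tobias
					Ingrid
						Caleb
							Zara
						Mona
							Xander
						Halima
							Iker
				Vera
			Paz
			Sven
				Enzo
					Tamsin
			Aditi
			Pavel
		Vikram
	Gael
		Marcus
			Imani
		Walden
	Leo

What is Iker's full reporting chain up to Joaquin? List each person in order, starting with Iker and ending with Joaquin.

Iker reports to Halima. Halima reports to Ingrid. Ingrid reports to Tobias. Tobias reports to Idris. Idris reports to Ade. Ade reports to Ugo. Ugo reports to Joaquin. Joaquin is at the top.

Iker -> Halima -> Ingrid -> Tobias -> Idris -> Ade -> Ugo -> Joaquin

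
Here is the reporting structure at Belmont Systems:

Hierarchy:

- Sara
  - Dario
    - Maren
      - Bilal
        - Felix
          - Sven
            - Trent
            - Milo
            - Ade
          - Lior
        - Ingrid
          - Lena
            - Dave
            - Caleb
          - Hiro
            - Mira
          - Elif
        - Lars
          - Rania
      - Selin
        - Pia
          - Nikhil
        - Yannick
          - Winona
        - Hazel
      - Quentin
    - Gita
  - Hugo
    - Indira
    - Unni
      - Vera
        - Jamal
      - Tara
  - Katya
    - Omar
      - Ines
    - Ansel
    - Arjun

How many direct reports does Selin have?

Selin directly manages Pia, Yannick, Hazel. That is 3 direct reports.

3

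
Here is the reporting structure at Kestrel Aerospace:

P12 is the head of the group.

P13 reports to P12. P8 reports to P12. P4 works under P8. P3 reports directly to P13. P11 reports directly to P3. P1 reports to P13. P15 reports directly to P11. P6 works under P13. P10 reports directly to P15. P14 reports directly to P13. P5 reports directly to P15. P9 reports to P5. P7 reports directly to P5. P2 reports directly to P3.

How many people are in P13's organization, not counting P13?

11

P13 directly manages P3, P1, P6, P14. Under P3: P2, P11, P15, P5, P7, P9, P10 (7). P1 has no reports. P6 has no reports. P14 has no reports. So P13's organization is 4 direct reports plus everyone under them: 8 + 1 + 1 + 1 = 11.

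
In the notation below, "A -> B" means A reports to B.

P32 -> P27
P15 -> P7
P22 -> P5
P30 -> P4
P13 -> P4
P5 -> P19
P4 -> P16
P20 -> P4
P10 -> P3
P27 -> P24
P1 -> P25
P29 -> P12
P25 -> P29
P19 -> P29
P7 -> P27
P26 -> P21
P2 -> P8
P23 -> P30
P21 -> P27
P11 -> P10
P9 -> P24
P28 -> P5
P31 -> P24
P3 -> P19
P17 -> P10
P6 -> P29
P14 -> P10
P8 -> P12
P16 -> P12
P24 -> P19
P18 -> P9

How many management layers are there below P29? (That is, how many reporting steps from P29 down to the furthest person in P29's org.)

5

The longest chain under P29 runs P29 → P19 → P24 → P27 → P7 → P15, which is 5 levels below P29.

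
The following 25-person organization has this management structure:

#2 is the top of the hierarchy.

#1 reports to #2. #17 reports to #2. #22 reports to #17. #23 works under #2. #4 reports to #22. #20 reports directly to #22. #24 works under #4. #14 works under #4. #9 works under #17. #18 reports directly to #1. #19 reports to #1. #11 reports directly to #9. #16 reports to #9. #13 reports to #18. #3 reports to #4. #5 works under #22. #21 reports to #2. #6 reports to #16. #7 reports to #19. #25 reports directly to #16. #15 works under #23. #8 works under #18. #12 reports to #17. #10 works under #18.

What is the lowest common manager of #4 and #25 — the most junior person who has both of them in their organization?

#17

#4's chain of managers is #22, #17, #2. #25's chain of managers is #16, #9, #17, #2. The first manager that appears in both chains is #17.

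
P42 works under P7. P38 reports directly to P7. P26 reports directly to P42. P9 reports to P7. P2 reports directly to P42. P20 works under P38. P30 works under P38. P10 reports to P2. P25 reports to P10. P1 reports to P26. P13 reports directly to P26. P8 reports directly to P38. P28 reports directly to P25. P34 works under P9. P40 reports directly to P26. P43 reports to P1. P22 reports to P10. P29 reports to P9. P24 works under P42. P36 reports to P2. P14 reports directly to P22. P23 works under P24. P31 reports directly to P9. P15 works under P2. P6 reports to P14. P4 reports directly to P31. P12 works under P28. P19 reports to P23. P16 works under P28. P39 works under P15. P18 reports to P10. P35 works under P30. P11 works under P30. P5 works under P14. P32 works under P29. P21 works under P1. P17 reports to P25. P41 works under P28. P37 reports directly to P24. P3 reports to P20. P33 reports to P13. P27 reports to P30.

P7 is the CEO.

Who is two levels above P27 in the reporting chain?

P38

P27 reports to P30, and P30 reports to P38. So P27's skip-level manager is P38.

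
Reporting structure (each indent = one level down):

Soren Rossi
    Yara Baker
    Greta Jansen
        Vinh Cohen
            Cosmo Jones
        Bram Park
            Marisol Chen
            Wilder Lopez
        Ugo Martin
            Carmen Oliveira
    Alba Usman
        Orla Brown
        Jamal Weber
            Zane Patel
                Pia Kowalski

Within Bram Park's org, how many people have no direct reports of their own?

The people in Bram Park's organization with no one reporting to them are Wilder Lopez, Marisol Chen. That is 2.

2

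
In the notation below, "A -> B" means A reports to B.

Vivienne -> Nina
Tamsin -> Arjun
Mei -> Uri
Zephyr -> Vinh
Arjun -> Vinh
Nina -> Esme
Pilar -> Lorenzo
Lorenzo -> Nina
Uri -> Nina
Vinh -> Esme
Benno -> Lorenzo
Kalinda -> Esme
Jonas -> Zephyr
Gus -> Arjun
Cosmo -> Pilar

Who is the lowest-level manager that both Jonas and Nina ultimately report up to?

Jonas's chain of managers is Zephyr, Vinh, Esme. Nina's chain of managers is Esme. The first manager that appears in both chains is Esme.

Esme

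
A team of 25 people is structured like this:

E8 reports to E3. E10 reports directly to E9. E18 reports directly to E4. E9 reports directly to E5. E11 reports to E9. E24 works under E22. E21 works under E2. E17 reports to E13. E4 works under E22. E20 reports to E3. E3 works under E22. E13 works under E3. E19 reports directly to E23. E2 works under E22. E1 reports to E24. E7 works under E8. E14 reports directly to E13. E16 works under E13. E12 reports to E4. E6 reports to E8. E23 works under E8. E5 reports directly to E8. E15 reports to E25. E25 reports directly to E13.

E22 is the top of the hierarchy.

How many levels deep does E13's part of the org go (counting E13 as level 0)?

2

The longest chain under E13 runs E13 → E25 → E15, which is 2 levels below E13.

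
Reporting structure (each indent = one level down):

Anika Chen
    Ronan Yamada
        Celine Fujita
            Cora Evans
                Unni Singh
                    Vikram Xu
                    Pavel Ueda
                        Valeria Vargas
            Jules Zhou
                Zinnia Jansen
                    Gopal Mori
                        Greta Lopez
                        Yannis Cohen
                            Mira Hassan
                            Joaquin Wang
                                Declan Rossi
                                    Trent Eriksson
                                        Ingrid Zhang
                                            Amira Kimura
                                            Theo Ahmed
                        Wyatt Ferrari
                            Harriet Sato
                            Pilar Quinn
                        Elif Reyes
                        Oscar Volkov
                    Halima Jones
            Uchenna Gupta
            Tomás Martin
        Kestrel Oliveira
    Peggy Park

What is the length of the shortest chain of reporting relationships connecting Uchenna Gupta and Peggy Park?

4

Uchenna Gupta is 3 levels below Anika Chen, and Peggy Park is 1 level below Anika Chen (their lowest common manager). The shortest path runs up from Uchenna Gupta to Anika Chen and back down to Peggy Park: 3 + 1 = 4 links.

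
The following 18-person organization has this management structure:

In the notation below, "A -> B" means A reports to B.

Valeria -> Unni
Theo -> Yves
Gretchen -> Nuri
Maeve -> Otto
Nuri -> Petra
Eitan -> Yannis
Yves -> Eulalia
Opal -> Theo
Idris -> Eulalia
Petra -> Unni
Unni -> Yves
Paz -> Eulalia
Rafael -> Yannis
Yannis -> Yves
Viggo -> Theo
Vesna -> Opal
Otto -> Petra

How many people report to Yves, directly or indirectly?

Yves directly manages Yannis, Theo, Unni. Under Yannis: Rafael, Eitan (2). Under Theo: Viggo, Opal, Vesna (3). Under Unni: Valeria, Petra, Nuri, Gretchen, Otto, Maeve (6). So Yves's organization is 3 direct reports plus everyone under them: 3 + 4 + 7 = 14.

14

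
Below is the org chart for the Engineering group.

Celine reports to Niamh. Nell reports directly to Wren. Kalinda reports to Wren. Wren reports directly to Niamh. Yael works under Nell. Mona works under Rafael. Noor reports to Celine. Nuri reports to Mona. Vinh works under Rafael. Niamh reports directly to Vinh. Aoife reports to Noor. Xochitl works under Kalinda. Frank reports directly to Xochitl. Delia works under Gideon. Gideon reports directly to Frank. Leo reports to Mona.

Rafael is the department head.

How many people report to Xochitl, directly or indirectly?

Xochitl directly manages Frank. Under Frank: Gideon, Delia (2). That's 3 in total.

3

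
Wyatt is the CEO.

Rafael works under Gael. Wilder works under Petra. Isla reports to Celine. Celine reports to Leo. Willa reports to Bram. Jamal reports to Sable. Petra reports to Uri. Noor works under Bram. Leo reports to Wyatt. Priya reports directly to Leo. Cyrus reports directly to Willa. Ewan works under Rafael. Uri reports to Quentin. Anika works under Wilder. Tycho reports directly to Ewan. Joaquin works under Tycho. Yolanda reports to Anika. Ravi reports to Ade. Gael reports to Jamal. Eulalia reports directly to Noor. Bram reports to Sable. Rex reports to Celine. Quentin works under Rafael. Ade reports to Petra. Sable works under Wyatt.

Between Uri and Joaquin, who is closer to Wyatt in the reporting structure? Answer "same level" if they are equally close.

Uri

Uri is 6 levels below Wyatt; Joaquin is 7. Uri is higher.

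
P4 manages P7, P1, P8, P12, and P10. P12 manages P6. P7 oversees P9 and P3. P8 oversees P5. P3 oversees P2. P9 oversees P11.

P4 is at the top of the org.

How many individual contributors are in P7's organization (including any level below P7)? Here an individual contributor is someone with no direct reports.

The people in P7's organization with no one reporting to them are P11, P2. That is 2.

2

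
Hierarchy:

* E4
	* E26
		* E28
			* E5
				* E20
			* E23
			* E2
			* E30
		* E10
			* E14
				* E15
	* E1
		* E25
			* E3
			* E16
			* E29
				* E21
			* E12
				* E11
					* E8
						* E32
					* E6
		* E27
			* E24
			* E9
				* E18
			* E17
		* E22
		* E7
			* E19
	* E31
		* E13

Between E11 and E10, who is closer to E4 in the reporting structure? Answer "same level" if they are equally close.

E11 is 4 levels below E4; E10 is 2. E10 is higher.

E10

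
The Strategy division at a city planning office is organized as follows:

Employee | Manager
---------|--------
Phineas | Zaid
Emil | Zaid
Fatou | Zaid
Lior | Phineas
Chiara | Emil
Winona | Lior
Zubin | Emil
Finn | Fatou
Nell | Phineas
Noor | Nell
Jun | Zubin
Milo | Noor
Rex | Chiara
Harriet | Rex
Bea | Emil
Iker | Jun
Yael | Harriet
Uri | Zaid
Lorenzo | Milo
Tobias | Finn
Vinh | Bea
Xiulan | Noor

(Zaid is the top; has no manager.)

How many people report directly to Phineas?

2

Phineas directly manages Lior, Nell. That is 2 direct reports.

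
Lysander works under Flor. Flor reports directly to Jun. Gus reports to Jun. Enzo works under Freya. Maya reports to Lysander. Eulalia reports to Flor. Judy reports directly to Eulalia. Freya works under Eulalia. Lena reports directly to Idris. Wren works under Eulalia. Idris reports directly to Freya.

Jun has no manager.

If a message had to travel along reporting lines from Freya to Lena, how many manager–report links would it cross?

Lena is in Freya's organization: the chain from Lena up to Freya is Lena → Idris → Freya, which is 2 links.

2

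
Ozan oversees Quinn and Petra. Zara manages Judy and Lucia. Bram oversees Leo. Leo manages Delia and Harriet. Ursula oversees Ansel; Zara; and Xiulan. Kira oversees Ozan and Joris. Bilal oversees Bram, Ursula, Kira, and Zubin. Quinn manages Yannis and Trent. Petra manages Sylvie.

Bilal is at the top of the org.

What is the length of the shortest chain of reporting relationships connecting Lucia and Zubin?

Lucia is 3 levels below Bilal, and Zubin is 1 level below Bilal (their lowest common manager). The shortest path runs up from Lucia to Bilal and back down to Zubin: 3 + 1 = 4 links.

4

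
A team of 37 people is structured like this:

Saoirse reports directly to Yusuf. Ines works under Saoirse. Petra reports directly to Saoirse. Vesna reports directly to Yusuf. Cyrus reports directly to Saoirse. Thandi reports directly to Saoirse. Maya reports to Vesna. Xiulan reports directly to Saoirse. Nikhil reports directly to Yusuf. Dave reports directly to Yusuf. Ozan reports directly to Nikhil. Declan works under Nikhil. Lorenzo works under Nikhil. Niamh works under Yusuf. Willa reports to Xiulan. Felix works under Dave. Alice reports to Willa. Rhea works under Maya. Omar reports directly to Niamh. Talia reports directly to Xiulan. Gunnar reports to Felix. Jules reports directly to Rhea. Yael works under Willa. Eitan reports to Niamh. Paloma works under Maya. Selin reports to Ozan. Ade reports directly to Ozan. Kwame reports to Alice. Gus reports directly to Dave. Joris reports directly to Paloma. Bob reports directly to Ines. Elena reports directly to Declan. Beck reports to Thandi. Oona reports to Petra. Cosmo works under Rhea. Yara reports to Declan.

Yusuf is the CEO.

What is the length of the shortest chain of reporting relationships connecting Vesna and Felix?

3

Vesna is 1 level below Yusuf, and Felix is 2 levels below Yusuf (their lowest common manager). The shortest path runs up from Vesna to Yusuf and back down to Felix: 1 + 2 = 3 links.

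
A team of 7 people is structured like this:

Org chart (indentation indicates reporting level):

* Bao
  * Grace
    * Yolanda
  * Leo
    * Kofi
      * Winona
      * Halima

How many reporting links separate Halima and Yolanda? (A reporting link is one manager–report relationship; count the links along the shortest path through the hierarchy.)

Halima is 3 levels below Bao, and Yolanda is 2 levels below Bao (their lowest common manager). The shortest path runs up from Halima to Bao and back down to Yolanda: 3 + 2 = 5 links.

5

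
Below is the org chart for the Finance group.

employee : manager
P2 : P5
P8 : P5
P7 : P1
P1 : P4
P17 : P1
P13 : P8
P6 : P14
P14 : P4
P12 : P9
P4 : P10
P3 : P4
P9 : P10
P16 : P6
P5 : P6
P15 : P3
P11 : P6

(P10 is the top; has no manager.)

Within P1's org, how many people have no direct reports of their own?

The people in P1's organization with no one reporting to them are P7, P17. That is 2.

2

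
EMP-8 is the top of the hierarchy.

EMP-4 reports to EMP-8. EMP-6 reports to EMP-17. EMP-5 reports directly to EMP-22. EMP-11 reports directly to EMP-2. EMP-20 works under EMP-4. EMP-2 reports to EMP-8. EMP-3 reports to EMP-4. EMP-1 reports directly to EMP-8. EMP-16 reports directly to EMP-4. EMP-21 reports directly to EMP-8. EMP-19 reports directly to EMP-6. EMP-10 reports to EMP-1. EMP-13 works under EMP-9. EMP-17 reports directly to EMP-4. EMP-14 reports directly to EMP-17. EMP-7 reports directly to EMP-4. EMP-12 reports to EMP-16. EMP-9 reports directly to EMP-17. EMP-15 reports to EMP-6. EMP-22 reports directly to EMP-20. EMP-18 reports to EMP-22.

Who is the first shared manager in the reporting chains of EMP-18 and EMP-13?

EMP-18's chain of managers is EMP-22, EMP-20, EMP-4, EMP-8. EMP-13's chain of managers is EMP-9, EMP-17, EMP-4, EMP-8. The first manager that appears in both chains is EMP-4.

EMP-4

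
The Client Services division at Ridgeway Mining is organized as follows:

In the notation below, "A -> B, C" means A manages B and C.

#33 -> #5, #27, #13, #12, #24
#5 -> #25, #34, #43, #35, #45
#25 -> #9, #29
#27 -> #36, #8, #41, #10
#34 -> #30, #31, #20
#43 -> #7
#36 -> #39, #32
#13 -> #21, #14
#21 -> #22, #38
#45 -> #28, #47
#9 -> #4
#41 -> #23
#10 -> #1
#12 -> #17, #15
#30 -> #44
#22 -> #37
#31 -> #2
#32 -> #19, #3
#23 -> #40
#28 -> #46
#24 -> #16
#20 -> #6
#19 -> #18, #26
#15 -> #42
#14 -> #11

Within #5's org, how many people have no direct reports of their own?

9

The people in #5's organization with no one reporting to them are #47, #46, #35, #7, #6, #2, #44, #29, #4. That is 9.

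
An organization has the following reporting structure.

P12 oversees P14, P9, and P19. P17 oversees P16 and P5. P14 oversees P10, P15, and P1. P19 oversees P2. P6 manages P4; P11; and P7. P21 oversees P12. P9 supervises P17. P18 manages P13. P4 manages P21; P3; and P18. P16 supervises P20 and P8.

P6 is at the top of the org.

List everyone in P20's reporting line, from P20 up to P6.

P20 reports to P16. P16 reports to P17. P17 reports to P9. P9 reports to P12. P12 reports to P21. P21 reports to P4. P4 reports to P6. P6 is at the top.

P20 -> P16 -> P17 -> P9 -> P12 -> P21 -> P4 -> P6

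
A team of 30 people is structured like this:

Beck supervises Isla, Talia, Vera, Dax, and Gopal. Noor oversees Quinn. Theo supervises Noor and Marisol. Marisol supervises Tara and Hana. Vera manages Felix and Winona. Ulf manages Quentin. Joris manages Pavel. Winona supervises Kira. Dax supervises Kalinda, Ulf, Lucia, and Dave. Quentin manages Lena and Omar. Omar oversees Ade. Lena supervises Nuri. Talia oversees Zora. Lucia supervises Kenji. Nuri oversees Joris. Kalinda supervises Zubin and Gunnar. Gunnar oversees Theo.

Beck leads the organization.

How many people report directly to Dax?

Dax directly manages Kalinda, Ulf, Lucia, Dave. That is 4 direct reports.

4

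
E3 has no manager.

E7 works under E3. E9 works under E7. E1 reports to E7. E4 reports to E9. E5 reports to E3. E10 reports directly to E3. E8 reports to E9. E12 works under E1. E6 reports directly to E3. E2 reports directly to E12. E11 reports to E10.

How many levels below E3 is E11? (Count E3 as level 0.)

2

Chain from E11 up to E3: E11 → E10 → E3. That is 2 steps up, so E11 is 2 levels below E3.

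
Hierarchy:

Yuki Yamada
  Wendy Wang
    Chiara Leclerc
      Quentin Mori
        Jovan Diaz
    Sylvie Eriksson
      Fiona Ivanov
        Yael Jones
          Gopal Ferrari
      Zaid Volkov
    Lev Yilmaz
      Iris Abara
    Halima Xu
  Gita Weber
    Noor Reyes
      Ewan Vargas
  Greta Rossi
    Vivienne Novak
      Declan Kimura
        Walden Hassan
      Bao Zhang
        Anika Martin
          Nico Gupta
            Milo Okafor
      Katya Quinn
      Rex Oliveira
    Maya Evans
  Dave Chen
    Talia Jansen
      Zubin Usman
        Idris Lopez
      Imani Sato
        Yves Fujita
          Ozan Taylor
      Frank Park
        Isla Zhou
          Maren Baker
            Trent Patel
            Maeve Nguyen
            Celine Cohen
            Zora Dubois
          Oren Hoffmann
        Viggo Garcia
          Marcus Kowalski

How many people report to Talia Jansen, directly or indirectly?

15

Talia Jansen directly manages Zubin Usman, Imani Sato, Frank Park. Under Zubin Usman: Idris Lopez (1). Under Imani Sato: Yves Fujita, Ozan Taylor (2). Under Frank Park: Viggo Garcia, Marcus Kowalski, Isla Zhou, Oren Hoffmann, Maren Baker, Zora Dubois, Celine Cohen, Maeve Nguyen, Trent Patel (9). So Talia Jansen's organization is 3 direct reports plus everyone under them: 2 + 3 + 10 = 15.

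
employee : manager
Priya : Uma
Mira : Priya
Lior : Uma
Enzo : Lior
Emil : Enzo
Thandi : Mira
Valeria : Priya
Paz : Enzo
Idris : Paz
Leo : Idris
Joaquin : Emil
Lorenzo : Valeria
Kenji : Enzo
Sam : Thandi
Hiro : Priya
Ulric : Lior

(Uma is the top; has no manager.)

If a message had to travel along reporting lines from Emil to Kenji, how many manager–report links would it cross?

2

Emil is 1 level below Enzo, and Kenji is 1 level below Enzo (their lowest common manager). The shortest path runs up from Emil to Enzo and back down to Kenji: 1 + 1 = 2 links.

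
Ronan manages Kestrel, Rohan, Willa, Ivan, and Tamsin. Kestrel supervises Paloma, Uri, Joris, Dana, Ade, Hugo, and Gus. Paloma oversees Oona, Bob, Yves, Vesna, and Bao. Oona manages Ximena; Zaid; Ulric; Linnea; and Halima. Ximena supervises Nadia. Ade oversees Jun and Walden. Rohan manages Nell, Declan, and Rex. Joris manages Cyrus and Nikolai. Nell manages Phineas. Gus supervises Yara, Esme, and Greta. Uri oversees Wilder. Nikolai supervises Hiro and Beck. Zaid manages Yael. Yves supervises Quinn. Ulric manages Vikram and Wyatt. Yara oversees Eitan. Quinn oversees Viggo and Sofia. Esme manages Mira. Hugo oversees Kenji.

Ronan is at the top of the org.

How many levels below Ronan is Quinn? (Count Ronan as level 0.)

4

Chain from Quinn up to Ronan: Quinn → Yves → Paloma → Kestrel → Ronan. That is 4 steps up, so Quinn is 4 levels below Ronan.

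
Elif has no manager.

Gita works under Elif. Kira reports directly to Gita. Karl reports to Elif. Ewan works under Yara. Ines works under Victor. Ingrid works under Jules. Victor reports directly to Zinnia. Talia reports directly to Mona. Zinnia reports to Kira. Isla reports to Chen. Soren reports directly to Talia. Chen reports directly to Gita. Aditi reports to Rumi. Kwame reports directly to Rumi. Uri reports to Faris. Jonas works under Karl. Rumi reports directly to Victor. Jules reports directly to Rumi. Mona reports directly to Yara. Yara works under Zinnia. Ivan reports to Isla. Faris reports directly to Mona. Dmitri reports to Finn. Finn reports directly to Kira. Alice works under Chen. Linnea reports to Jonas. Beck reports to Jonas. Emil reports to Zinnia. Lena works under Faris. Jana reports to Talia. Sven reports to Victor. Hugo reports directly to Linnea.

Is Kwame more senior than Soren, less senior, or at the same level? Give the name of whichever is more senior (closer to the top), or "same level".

Kwame

Kwame is 6 levels below Elif; Soren is 7. Kwame is higher.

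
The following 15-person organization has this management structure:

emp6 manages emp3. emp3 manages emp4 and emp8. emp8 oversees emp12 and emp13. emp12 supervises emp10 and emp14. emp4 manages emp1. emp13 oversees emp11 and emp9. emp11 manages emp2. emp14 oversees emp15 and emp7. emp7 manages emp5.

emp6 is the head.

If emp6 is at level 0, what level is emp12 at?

Chain from emp12 up to emp6: emp12 → emp8 → emp3 → emp6. That is 3 steps up, so emp12 is 3 levels below emp6.

3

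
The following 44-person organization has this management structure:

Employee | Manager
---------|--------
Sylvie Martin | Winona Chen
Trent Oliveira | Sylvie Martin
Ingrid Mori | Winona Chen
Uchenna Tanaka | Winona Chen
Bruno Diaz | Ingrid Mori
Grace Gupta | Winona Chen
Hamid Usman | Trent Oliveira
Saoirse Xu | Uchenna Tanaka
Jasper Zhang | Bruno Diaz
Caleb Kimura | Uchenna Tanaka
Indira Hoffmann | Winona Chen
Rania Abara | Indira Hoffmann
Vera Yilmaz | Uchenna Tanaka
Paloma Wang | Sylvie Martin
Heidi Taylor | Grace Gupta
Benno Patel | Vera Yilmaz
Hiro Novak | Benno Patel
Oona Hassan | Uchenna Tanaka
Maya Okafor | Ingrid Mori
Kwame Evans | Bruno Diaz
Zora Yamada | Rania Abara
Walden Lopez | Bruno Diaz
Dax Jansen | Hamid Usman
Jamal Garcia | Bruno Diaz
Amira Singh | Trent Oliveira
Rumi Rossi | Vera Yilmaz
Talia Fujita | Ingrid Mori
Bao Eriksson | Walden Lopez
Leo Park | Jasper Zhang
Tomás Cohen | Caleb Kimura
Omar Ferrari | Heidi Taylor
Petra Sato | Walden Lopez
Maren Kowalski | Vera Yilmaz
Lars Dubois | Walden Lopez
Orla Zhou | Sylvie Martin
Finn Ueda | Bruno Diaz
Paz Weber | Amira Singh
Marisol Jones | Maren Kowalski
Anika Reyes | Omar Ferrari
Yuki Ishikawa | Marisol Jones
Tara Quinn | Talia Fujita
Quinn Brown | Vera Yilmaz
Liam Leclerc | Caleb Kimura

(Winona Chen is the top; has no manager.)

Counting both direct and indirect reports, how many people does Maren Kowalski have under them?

2

Maren Kowalski directly manages Marisol Jones. Under Marisol Jones: Yuki Ishikawa (1). That's 2 in total.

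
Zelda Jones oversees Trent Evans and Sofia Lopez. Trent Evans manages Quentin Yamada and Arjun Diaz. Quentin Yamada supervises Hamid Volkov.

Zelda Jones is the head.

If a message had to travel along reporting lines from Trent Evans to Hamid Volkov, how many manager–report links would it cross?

2

Hamid Volkov is in Trent Evans's organization: the chain from Hamid Volkov up to Trent Evans is Hamid Volkov → Quentin Yamada → Trent Evans, which is 2 links.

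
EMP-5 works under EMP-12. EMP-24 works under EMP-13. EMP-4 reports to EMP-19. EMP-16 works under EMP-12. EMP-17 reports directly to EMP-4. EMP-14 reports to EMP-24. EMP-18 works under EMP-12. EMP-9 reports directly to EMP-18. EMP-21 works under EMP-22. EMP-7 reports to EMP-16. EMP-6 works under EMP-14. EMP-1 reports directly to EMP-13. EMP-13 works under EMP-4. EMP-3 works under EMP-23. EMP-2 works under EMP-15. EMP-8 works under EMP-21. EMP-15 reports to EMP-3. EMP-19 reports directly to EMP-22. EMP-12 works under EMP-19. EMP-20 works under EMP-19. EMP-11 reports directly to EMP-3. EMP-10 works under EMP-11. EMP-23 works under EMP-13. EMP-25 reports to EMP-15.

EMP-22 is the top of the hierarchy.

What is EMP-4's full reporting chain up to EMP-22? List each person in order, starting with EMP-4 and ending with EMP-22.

EMP-4 reports to EMP-19. EMP-19 reports to EMP-22. EMP-22 is at the top.

EMP-4 -> EMP-19 -> EMP-22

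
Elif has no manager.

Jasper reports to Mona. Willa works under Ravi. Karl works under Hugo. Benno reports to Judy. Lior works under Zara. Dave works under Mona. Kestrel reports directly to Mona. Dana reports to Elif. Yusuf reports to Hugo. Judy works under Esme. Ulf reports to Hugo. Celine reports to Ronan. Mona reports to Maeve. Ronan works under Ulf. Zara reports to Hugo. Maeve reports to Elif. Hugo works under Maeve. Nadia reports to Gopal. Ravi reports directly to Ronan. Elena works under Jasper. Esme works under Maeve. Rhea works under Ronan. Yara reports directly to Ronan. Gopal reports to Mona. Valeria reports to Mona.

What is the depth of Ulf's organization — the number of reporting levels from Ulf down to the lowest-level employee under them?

3

The longest chain under Ulf runs Ulf → Ronan → Ravi → Willa, which is 3 levels below Ulf.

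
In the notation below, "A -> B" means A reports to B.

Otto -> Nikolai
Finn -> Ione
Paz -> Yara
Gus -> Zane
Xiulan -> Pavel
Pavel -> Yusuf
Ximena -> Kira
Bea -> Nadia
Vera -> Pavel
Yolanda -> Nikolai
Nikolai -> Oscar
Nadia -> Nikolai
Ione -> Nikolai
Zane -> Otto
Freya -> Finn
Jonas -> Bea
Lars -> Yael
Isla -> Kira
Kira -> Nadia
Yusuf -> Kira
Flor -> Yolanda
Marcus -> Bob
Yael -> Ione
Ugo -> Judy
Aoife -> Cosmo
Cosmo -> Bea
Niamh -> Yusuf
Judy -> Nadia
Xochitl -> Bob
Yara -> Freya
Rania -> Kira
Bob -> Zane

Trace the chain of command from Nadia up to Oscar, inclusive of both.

Nadia -> Nikolai -> Oscar

Nadia reports to Nikolai. Nikolai reports to Oscar. Oscar is at the top.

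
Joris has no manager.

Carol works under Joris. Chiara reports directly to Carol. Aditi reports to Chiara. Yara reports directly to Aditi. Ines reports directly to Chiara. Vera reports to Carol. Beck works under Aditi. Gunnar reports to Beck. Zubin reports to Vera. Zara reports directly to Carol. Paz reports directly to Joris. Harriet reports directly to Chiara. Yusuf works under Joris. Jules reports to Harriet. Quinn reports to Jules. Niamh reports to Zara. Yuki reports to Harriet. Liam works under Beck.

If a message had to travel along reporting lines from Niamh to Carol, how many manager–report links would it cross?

Niamh is in Carol's organization: the chain from Niamh up to Carol is Niamh → Zara → Carol, which is 2 links.

2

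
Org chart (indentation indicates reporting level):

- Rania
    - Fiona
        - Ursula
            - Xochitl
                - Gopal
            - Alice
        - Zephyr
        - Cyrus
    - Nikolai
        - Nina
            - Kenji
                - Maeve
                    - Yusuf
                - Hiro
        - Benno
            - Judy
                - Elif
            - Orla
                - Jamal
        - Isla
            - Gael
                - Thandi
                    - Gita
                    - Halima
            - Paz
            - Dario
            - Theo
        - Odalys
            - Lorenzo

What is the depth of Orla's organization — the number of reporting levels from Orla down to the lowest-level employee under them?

The longest chain under Orla runs Orla → Jamal, which is 1 level below Orla.

1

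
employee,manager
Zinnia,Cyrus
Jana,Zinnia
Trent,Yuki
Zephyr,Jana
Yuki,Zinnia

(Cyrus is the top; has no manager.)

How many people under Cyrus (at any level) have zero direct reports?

2

The people in Cyrus's organization with no one reporting to them are Trent, Zephyr. That is 2.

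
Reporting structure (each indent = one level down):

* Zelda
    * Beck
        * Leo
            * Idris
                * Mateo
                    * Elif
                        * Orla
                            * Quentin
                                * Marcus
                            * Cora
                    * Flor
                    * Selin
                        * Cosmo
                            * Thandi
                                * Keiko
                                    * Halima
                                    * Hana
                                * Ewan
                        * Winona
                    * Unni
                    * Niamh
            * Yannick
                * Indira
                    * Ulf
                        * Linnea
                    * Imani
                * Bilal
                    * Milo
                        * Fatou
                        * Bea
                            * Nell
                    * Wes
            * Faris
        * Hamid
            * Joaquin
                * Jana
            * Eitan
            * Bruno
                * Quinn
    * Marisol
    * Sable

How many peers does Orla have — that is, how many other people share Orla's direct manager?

0

Orla reports to Elif, and Elif has no other direct reports. Orla has 0 peers.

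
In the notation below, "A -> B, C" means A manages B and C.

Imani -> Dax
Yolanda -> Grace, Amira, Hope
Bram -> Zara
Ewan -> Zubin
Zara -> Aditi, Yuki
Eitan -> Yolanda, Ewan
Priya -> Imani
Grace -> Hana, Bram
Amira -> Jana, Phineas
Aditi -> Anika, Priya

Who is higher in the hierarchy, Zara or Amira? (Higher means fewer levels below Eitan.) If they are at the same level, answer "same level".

Amira

Zara is 4 levels below Eitan; Amira is 2. Amira is higher.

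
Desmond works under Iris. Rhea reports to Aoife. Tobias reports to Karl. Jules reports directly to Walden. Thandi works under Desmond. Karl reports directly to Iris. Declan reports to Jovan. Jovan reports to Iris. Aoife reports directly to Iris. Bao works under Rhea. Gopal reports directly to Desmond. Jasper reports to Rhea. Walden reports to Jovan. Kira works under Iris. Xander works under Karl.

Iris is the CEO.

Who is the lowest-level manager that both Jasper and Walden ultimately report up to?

Jasper's chain of managers is Rhea, Aoife, Iris. Walden's chain of managers is Jovan, Iris. The first manager that appears in both chains is Iris.

Iris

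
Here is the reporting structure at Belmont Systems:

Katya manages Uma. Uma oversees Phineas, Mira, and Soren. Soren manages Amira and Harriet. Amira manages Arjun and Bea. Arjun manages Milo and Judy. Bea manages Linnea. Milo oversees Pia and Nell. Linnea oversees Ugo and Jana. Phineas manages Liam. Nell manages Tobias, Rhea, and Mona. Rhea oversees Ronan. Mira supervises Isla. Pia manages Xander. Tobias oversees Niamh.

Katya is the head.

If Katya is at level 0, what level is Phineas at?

2

Chain from Phineas up to Katya: Phineas → Uma → Katya. That is 2 steps up, so Phineas is 2 levels below Katya.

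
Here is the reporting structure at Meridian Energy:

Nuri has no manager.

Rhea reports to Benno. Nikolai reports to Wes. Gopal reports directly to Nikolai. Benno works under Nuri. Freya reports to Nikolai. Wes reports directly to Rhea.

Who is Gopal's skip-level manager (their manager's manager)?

Wes

Gopal reports to Nikolai, and Nikolai reports to Wes. So Gopal's skip-level manager is Wes.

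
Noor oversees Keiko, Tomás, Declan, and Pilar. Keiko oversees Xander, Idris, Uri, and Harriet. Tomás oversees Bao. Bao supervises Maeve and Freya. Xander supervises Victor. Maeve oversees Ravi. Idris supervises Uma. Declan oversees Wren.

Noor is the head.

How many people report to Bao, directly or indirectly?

3

Bao directly manages Maeve, Freya. Under Maeve: Ravi (1). Freya has no reports. So Bao's organization is 2 direct reports plus everyone under them: 2 + 1 = 3.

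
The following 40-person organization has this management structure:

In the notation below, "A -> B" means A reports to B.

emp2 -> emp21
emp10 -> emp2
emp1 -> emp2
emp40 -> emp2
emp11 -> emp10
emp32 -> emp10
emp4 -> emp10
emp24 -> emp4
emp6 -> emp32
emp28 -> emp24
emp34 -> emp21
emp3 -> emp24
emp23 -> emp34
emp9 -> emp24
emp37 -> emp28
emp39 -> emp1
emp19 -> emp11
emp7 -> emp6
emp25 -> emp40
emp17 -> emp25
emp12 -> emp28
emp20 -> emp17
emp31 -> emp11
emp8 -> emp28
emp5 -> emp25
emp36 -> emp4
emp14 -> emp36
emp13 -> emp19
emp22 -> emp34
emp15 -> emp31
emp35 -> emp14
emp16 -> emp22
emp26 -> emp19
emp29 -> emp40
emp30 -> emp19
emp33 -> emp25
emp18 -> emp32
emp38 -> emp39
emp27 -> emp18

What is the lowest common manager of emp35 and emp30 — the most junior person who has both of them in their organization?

emp35's chain of managers is emp14, emp36, emp4, emp10, emp2, emp21. emp30's chain of managers is emp19, emp11, emp10, emp2, emp21. The first manager that appears in both chains is emp10.

emp10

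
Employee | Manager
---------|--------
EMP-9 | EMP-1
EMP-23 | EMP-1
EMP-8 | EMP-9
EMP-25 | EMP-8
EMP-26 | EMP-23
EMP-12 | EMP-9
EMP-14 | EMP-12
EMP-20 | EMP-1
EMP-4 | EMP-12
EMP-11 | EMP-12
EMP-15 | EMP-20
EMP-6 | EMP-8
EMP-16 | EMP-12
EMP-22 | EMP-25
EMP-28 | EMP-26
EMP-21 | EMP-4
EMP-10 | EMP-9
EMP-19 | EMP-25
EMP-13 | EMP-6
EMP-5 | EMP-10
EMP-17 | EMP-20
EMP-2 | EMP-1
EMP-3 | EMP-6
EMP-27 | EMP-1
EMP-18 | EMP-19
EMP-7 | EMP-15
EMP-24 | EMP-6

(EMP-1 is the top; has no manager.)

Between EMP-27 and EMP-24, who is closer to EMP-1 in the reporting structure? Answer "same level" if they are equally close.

EMP-27

EMP-27 is 1 level below EMP-1; EMP-24 is 4. EMP-27 is higher.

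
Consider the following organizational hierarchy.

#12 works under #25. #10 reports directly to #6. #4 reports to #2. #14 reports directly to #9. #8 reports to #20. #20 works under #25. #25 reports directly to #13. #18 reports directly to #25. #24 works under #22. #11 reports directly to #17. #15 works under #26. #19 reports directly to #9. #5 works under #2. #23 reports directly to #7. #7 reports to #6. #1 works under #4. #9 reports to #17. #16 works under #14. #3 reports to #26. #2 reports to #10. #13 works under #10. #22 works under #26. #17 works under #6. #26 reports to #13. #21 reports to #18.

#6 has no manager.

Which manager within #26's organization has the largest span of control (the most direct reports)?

Direct-report counts within #26's organization: #26 has 3; #22 has 1. The largest is 3, held by #26.

#26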